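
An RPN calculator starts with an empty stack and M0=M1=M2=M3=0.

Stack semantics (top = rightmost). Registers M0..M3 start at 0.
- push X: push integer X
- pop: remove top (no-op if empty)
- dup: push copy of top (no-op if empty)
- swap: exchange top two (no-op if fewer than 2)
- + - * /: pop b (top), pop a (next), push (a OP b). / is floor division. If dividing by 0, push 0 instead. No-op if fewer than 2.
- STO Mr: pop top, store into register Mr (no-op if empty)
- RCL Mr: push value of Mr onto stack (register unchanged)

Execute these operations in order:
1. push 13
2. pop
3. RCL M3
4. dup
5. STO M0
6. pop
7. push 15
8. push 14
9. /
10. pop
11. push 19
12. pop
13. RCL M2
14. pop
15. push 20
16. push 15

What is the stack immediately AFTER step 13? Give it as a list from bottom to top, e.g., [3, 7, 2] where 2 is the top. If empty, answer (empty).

After op 1 (push 13): stack=[13] mem=[0,0,0,0]
After op 2 (pop): stack=[empty] mem=[0,0,0,0]
After op 3 (RCL M3): stack=[0] mem=[0,0,0,0]
After op 4 (dup): stack=[0,0] mem=[0,0,0,0]
After op 5 (STO M0): stack=[0] mem=[0,0,0,0]
After op 6 (pop): stack=[empty] mem=[0,0,0,0]
After op 7 (push 15): stack=[15] mem=[0,0,0,0]
After op 8 (push 14): stack=[15,14] mem=[0,0,0,0]
After op 9 (/): stack=[1] mem=[0,0,0,0]
After op 10 (pop): stack=[empty] mem=[0,0,0,0]
After op 11 (push 19): stack=[19] mem=[0,0,0,0]
After op 12 (pop): stack=[empty] mem=[0,0,0,0]
After op 13 (RCL M2): stack=[0] mem=[0,0,0,0]

[0]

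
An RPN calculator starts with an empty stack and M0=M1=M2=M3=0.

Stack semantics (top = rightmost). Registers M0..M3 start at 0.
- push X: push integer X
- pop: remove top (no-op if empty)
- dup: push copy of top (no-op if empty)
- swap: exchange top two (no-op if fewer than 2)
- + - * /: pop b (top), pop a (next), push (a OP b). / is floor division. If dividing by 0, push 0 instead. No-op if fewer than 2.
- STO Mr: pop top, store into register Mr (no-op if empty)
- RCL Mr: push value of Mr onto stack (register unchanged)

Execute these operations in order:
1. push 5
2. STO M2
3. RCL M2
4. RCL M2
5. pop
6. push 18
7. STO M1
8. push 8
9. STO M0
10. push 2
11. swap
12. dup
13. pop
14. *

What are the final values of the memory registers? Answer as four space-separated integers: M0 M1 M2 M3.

Answer: 8 18 5 0

Derivation:
After op 1 (push 5): stack=[5] mem=[0,0,0,0]
After op 2 (STO M2): stack=[empty] mem=[0,0,5,0]
After op 3 (RCL M2): stack=[5] mem=[0,0,5,0]
After op 4 (RCL M2): stack=[5,5] mem=[0,0,5,0]
After op 5 (pop): stack=[5] mem=[0,0,5,0]
After op 6 (push 18): stack=[5,18] mem=[0,0,5,0]
After op 7 (STO M1): stack=[5] mem=[0,18,5,0]
After op 8 (push 8): stack=[5,8] mem=[0,18,5,0]
After op 9 (STO M0): stack=[5] mem=[8,18,5,0]
After op 10 (push 2): stack=[5,2] mem=[8,18,5,0]
After op 11 (swap): stack=[2,5] mem=[8,18,5,0]
After op 12 (dup): stack=[2,5,5] mem=[8,18,5,0]
After op 13 (pop): stack=[2,5] mem=[8,18,5,0]
After op 14 (*): stack=[10] mem=[8,18,5,0]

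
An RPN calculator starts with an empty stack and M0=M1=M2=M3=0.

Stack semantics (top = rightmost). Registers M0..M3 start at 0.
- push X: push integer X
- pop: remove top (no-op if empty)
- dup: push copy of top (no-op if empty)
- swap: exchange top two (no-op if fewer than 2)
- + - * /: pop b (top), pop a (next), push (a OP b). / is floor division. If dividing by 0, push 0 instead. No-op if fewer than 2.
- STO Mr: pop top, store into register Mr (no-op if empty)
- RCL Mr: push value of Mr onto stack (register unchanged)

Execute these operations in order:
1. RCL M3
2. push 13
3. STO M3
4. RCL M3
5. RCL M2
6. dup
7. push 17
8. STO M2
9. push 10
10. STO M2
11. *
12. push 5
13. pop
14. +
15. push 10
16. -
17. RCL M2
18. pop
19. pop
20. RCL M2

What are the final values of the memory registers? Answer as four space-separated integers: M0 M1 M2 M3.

After op 1 (RCL M3): stack=[0] mem=[0,0,0,0]
After op 2 (push 13): stack=[0,13] mem=[0,0,0,0]
After op 3 (STO M3): stack=[0] mem=[0,0,0,13]
After op 4 (RCL M3): stack=[0,13] mem=[0,0,0,13]
After op 5 (RCL M2): stack=[0,13,0] mem=[0,0,0,13]
After op 6 (dup): stack=[0,13,0,0] mem=[0,0,0,13]
After op 7 (push 17): stack=[0,13,0,0,17] mem=[0,0,0,13]
After op 8 (STO M2): stack=[0,13,0,0] mem=[0,0,17,13]
After op 9 (push 10): stack=[0,13,0,0,10] mem=[0,0,17,13]
After op 10 (STO M2): stack=[0,13,0,0] mem=[0,0,10,13]
After op 11 (*): stack=[0,13,0] mem=[0,0,10,13]
After op 12 (push 5): stack=[0,13,0,5] mem=[0,0,10,13]
After op 13 (pop): stack=[0,13,0] mem=[0,0,10,13]
After op 14 (+): stack=[0,13] mem=[0,0,10,13]
After op 15 (push 10): stack=[0,13,10] mem=[0,0,10,13]
After op 16 (-): stack=[0,3] mem=[0,0,10,13]
After op 17 (RCL M2): stack=[0,3,10] mem=[0,0,10,13]
After op 18 (pop): stack=[0,3] mem=[0,0,10,13]
After op 19 (pop): stack=[0] mem=[0,0,10,13]
After op 20 (RCL M2): stack=[0,10] mem=[0,0,10,13]

Answer: 0 0 10 13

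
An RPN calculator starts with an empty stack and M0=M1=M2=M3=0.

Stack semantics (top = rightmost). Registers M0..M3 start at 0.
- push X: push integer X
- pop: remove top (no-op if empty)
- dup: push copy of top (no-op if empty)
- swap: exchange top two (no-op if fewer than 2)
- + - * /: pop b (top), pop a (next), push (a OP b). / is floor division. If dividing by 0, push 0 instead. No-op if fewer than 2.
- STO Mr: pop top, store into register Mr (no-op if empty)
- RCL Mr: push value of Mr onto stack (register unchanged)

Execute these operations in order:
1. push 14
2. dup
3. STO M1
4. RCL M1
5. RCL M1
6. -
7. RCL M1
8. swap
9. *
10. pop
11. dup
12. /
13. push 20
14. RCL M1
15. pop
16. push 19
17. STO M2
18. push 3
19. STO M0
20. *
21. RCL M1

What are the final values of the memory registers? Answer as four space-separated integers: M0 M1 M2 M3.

Answer: 3 14 19 0

Derivation:
After op 1 (push 14): stack=[14] mem=[0,0,0,0]
After op 2 (dup): stack=[14,14] mem=[0,0,0,0]
After op 3 (STO M1): stack=[14] mem=[0,14,0,0]
After op 4 (RCL M1): stack=[14,14] mem=[0,14,0,0]
After op 5 (RCL M1): stack=[14,14,14] mem=[0,14,0,0]
After op 6 (-): stack=[14,0] mem=[0,14,0,0]
After op 7 (RCL M1): stack=[14,0,14] mem=[0,14,0,0]
After op 8 (swap): stack=[14,14,0] mem=[0,14,0,0]
After op 9 (*): stack=[14,0] mem=[0,14,0,0]
After op 10 (pop): stack=[14] mem=[0,14,0,0]
After op 11 (dup): stack=[14,14] mem=[0,14,0,0]
After op 12 (/): stack=[1] mem=[0,14,0,0]
After op 13 (push 20): stack=[1,20] mem=[0,14,0,0]
After op 14 (RCL M1): stack=[1,20,14] mem=[0,14,0,0]
After op 15 (pop): stack=[1,20] mem=[0,14,0,0]
After op 16 (push 19): stack=[1,20,19] mem=[0,14,0,0]
After op 17 (STO M2): stack=[1,20] mem=[0,14,19,0]
After op 18 (push 3): stack=[1,20,3] mem=[0,14,19,0]
After op 19 (STO M0): stack=[1,20] mem=[3,14,19,0]
After op 20 (*): stack=[20] mem=[3,14,19,0]
After op 21 (RCL M1): stack=[20,14] mem=[3,14,19,0]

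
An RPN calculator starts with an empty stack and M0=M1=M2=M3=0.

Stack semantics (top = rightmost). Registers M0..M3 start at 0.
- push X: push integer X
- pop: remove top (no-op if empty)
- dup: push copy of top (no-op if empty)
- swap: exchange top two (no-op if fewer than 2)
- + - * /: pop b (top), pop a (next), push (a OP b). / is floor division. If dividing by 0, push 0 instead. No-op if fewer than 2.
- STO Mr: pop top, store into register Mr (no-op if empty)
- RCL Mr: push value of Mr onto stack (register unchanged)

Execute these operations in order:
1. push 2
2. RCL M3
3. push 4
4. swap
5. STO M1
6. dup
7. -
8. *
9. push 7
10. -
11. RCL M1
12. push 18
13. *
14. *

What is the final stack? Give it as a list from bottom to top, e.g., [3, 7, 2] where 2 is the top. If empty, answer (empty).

Answer: [0]

Derivation:
After op 1 (push 2): stack=[2] mem=[0,0,0,0]
After op 2 (RCL M3): stack=[2,0] mem=[0,0,0,0]
After op 3 (push 4): stack=[2,0,4] mem=[0,0,0,0]
After op 4 (swap): stack=[2,4,0] mem=[0,0,0,0]
After op 5 (STO M1): stack=[2,4] mem=[0,0,0,0]
After op 6 (dup): stack=[2,4,4] mem=[0,0,0,0]
After op 7 (-): stack=[2,0] mem=[0,0,0,0]
After op 8 (*): stack=[0] mem=[0,0,0,0]
After op 9 (push 7): stack=[0,7] mem=[0,0,0,0]
After op 10 (-): stack=[-7] mem=[0,0,0,0]
After op 11 (RCL M1): stack=[-7,0] mem=[0,0,0,0]
After op 12 (push 18): stack=[-7,0,18] mem=[0,0,0,0]
After op 13 (*): stack=[-7,0] mem=[0,0,0,0]
After op 14 (*): stack=[0] mem=[0,0,0,0]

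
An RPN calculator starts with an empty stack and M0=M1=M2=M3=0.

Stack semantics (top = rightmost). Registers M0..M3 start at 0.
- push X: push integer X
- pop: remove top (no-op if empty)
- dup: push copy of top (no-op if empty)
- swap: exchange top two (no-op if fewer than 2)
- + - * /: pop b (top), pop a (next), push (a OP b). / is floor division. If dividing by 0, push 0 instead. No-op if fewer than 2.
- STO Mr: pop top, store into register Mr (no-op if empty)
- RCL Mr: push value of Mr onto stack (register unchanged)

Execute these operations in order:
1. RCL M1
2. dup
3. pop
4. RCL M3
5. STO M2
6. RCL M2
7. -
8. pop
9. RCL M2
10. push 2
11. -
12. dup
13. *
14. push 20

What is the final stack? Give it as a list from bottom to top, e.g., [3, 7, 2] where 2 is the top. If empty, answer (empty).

After op 1 (RCL M1): stack=[0] mem=[0,0,0,0]
After op 2 (dup): stack=[0,0] mem=[0,0,0,0]
After op 3 (pop): stack=[0] mem=[0,0,0,0]
After op 4 (RCL M3): stack=[0,0] mem=[0,0,0,0]
After op 5 (STO M2): stack=[0] mem=[0,0,0,0]
After op 6 (RCL M2): stack=[0,0] mem=[0,0,0,0]
After op 7 (-): stack=[0] mem=[0,0,0,0]
After op 8 (pop): stack=[empty] mem=[0,0,0,0]
After op 9 (RCL M2): stack=[0] mem=[0,0,0,0]
After op 10 (push 2): stack=[0,2] mem=[0,0,0,0]
After op 11 (-): stack=[-2] mem=[0,0,0,0]
After op 12 (dup): stack=[-2,-2] mem=[0,0,0,0]
After op 13 (*): stack=[4] mem=[0,0,0,0]
After op 14 (push 20): stack=[4,20] mem=[0,0,0,0]

Answer: [4, 20]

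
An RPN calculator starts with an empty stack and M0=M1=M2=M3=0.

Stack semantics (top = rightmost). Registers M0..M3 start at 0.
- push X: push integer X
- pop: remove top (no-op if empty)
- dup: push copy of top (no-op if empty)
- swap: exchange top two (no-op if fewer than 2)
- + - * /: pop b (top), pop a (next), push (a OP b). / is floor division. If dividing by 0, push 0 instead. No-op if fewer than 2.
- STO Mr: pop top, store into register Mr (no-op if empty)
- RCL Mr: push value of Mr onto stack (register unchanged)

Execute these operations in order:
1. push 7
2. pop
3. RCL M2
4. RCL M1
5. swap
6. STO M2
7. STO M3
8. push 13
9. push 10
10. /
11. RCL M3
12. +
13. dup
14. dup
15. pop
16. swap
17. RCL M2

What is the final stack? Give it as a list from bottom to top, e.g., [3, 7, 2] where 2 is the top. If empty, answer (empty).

Answer: [1, 1, 0]

Derivation:
After op 1 (push 7): stack=[7] mem=[0,0,0,0]
After op 2 (pop): stack=[empty] mem=[0,0,0,0]
After op 3 (RCL M2): stack=[0] mem=[0,0,0,0]
After op 4 (RCL M1): stack=[0,0] mem=[0,0,0,0]
After op 5 (swap): stack=[0,0] mem=[0,0,0,0]
After op 6 (STO M2): stack=[0] mem=[0,0,0,0]
After op 7 (STO M3): stack=[empty] mem=[0,0,0,0]
After op 8 (push 13): stack=[13] mem=[0,0,0,0]
After op 9 (push 10): stack=[13,10] mem=[0,0,0,0]
After op 10 (/): stack=[1] mem=[0,0,0,0]
After op 11 (RCL M3): stack=[1,0] mem=[0,0,0,0]
After op 12 (+): stack=[1] mem=[0,0,0,0]
After op 13 (dup): stack=[1,1] mem=[0,0,0,0]
After op 14 (dup): stack=[1,1,1] mem=[0,0,0,0]
After op 15 (pop): stack=[1,1] mem=[0,0,0,0]
After op 16 (swap): stack=[1,1] mem=[0,0,0,0]
After op 17 (RCL M2): stack=[1,1,0] mem=[0,0,0,0]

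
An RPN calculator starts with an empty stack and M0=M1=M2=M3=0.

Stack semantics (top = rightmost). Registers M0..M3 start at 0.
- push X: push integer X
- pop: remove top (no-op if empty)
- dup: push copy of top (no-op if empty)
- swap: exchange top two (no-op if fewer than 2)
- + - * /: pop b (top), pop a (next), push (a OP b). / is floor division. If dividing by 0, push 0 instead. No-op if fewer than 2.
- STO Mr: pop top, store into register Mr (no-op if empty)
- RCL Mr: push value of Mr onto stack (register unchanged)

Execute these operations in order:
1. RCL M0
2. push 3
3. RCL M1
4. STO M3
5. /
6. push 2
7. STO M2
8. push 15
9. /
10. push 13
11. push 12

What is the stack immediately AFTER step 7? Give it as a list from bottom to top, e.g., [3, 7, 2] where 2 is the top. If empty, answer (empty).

After op 1 (RCL M0): stack=[0] mem=[0,0,0,0]
After op 2 (push 3): stack=[0,3] mem=[0,0,0,0]
After op 3 (RCL M1): stack=[0,3,0] mem=[0,0,0,0]
After op 4 (STO M3): stack=[0,3] mem=[0,0,0,0]
After op 5 (/): stack=[0] mem=[0,0,0,0]
After op 6 (push 2): stack=[0,2] mem=[0,0,0,0]
After op 7 (STO M2): stack=[0] mem=[0,0,2,0]

[0]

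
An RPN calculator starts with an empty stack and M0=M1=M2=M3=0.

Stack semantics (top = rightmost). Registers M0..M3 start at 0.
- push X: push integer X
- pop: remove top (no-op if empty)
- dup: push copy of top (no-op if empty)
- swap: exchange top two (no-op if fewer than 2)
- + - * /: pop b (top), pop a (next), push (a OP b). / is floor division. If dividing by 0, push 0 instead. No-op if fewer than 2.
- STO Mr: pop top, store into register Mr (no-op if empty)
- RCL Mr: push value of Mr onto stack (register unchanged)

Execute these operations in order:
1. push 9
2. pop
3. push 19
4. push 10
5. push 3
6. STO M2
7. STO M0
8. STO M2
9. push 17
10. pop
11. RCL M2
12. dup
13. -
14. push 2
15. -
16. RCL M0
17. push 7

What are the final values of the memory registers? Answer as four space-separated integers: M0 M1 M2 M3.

Answer: 10 0 19 0

Derivation:
After op 1 (push 9): stack=[9] mem=[0,0,0,0]
After op 2 (pop): stack=[empty] mem=[0,0,0,0]
After op 3 (push 19): stack=[19] mem=[0,0,0,0]
After op 4 (push 10): stack=[19,10] mem=[0,0,0,0]
After op 5 (push 3): stack=[19,10,3] mem=[0,0,0,0]
After op 6 (STO M2): stack=[19,10] mem=[0,0,3,0]
After op 7 (STO M0): stack=[19] mem=[10,0,3,0]
After op 8 (STO M2): stack=[empty] mem=[10,0,19,0]
After op 9 (push 17): stack=[17] mem=[10,0,19,0]
After op 10 (pop): stack=[empty] mem=[10,0,19,0]
After op 11 (RCL M2): stack=[19] mem=[10,0,19,0]
After op 12 (dup): stack=[19,19] mem=[10,0,19,0]
After op 13 (-): stack=[0] mem=[10,0,19,0]
After op 14 (push 2): stack=[0,2] mem=[10,0,19,0]
After op 15 (-): stack=[-2] mem=[10,0,19,0]
After op 16 (RCL M0): stack=[-2,10] mem=[10,0,19,0]
After op 17 (push 7): stack=[-2,10,7] mem=[10,0,19,0]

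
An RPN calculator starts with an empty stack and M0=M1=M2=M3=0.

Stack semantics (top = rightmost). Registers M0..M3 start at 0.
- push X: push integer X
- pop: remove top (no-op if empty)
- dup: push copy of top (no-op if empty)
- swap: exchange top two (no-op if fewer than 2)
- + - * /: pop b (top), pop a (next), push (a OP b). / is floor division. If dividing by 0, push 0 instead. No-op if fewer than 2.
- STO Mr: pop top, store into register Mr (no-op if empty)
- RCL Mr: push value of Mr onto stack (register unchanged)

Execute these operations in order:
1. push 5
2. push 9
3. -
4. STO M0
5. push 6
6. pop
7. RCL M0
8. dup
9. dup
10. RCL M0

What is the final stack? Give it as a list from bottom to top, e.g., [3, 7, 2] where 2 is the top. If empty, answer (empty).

Answer: [-4, -4, -4, -4]

Derivation:
After op 1 (push 5): stack=[5] mem=[0,0,0,0]
After op 2 (push 9): stack=[5,9] mem=[0,0,0,0]
After op 3 (-): stack=[-4] mem=[0,0,0,0]
After op 4 (STO M0): stack=[empty] mem=[-4,0,0,0]
After op 5 (push 6): stack=[6] mem=[-4,0,0,0]
After op 6 (pop): stack=[empty] mem=[-4,0,0,0]
After op 7 (RCL M0): stack=[-4] mem=[-4,0,0,0]
After op 8 (dup): stack=[-4,-4] mem=[-4,0,0,0]
After op 9 (dup): stack=[-4,-4,-4] mem=[-4,0,0,0]
After op 10 (RCL M0): stack=[-4,-4,-4,-4] mem=[-4,0,0,0]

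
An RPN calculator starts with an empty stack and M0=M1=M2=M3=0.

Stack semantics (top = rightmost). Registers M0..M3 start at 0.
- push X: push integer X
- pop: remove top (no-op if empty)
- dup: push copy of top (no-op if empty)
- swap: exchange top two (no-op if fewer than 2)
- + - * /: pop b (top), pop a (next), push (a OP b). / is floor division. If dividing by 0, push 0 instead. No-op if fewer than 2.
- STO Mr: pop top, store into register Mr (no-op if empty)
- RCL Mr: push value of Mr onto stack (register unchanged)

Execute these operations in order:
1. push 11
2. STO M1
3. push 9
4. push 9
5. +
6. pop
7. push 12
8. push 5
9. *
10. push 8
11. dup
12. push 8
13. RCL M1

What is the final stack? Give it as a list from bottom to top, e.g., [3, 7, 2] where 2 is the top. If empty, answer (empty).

Answer: [60, 8, 8, 8, 11]

Derivation:
After op 1 (push 11): stack=[11] mem=[0,0,0,0]
After op 2 (STO M1): stack=[empty] mem=[0,11,0,0]
After op 3 (push 9): stack=[9] mem=[0,11,0,0]
After op 4 (push 9): stack=[9,9] mem=[0,11,0,0]
After op 5 (+): stack=[18] mem=[0,11,0,0]
After op 6 (pop): stack=[empty] mem=[0,11,0,0]
After op 7 (push 12): stack=[12] mem=[0,11,0,0]
After op 8 (push 5): stack=[12,5] mem=[0,11,0,0]
After op 9 (*): stack=[60] mem=[0,11,0,0]
After op 10 (push 8): stack=[60,8] mem=[0,11,0,0]
After op 11 (dup): stack=[60,8,8] mem=[0,11,0,0]
After op 12 (push 8): stack=[60,8,8,8] mem=[0,11,0,0]
After op 13 (RCL M1): stack=[60,8,8,8,11] mem=[0,11,0,0]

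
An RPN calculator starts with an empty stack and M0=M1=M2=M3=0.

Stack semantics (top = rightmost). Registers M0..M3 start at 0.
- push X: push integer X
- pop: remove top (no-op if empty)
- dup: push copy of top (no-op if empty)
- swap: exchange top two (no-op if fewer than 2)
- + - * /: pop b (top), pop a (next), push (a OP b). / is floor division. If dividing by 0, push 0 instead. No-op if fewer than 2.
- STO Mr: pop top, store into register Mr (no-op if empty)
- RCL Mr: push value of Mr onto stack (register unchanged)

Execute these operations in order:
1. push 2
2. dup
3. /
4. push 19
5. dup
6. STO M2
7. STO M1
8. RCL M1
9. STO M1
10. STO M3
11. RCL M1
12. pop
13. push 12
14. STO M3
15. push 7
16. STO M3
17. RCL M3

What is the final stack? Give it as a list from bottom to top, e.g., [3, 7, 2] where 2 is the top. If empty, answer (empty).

Answer: [7]

Derivation:
After op 1 (push 2): stack=[2] mem=[0,0,0,0]
After op 2 (dup): stack=[2,2] mem=[0,0,0,0]
After op 3 (/): stack=[1] mem=[0,0,0,0]
After op 4 (push 19): stack=[1,19] mem=[0,0,0,0]
After op 5 (dup): stack=[1,19,19] mem=[0,0,0,0]
After op 6 (STO M2): stack=[1,19] mem=[0,0,19,0]
After op 7 (STO M1): stack=[1] mem=[0,19,19,0]
After op 8 (RCL M1): stack=[1,19] mem=[0,19,19,0]
After op 9 (STO M1): stack=[1] mem=[0,19,19,0]
After op 10 (STO M3): stack=[empty] mem=[0,19,19,1]
After op 11 (RCL M1): stack=[19] mem=[0,19,19,1]
After op 12 (pop): stack=[empty] mem=[0,19,19,1]
After op 13 (push 12): stack=[12] mem=[0,19,19,1]
After op 14 (STO M3): stack=[empty] mem=[0,19,19,12]
After op 15 (push 7): stack=[7] mem=[0,19,19,12]
After op 16 (STO M3): stack=[empty] mem=[0,19,19,7]
After op 17 (RCL M3): stack=[7] mem=[0,19,19,7]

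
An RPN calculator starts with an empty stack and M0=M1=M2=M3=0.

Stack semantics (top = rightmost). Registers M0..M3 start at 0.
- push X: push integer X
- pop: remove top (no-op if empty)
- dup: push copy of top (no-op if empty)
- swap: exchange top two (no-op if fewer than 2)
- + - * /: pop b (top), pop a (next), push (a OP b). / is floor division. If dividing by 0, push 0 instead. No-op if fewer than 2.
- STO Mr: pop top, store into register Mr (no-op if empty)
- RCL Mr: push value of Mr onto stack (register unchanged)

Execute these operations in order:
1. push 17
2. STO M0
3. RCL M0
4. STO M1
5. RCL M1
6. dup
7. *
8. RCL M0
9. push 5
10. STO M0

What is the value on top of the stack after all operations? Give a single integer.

Answer: 17

Derivation:
After op 1 (push 17): stack=[17] mem=[0,0,0,0]
After op 2 (STO M0): stack=[empty] mem=[17,0,0,0]
After op 3 (RCL M0): stack=[17] mem=[17,0,0,0]
After op 4 (STO M1): stack=[empty] mem=[17,17,0,0]
After op 5 (RCL M1): stack=[17] mem=[17,17,0,0]
After op 6 (dup): stack=[17,17] mem=[17,17,0,0]
After op 7 (*): stack=[289] mem=[17,17,0,0]
After op 8 (RCL M0): stack=[289,17] mem=[17,17,0,0]
After op 9 (push 5): stack=[289,17,5] mem=[17,17,0,0]
After op 10 (STO M0): stack=[289,17] mem=[5,17,0,0]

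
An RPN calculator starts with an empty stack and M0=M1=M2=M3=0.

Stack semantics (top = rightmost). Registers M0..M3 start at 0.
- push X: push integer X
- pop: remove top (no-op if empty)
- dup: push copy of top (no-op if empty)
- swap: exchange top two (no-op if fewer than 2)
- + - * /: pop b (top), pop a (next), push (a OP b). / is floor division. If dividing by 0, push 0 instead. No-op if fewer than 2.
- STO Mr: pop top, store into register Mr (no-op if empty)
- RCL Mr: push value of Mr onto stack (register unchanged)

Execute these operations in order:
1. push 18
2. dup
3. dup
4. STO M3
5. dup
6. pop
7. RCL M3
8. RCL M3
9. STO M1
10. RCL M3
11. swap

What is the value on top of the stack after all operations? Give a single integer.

Answer: 18

Derivation:
After op 1 (push 18): stack=[18] mem=[0,0,0,0]
After op 2 (dup): stack=[18,18] mem=[0,0,0,0]
After op 3 (dup): stack=[18,18,18] mem=[0,0,0,0]
After op 4 (STO M3): stack=[18,18] mem=[0,0,0,18]
After op 5 (dup): stack=[18,18,18] mem=[0,0,0,18]
After op 6 (pop): stack=[18,18] mem=[0,0,0,18]
After op 7 (RCL M3): stack=[18,18,18] mem=[0,0,0,18]
After op 8 (RCL M3): stack=[18,18,18,18] mem=[0,0,0,18]
After op 9 (STO M1): stack=[18,18,18] mem=[0,18,0,18]
After op 10 (RCL M3): stack=[18,18,18,18] mem=[0,18,0,18]
After op 11 (swap): stack=[18,18,18,18] mem=[0,18,0,18]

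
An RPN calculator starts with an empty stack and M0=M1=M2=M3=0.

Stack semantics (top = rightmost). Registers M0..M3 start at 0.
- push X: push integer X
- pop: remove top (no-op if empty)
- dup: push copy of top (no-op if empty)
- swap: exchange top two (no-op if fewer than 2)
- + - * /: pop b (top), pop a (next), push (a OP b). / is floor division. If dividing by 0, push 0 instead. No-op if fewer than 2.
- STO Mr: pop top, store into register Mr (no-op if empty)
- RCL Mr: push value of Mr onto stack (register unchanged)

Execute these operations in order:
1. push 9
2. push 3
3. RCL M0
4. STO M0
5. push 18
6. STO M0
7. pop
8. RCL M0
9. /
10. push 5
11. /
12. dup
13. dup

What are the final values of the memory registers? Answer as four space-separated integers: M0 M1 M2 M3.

Answer: 18 0 0 0

Derivation:
After op 1 (push 9): stack=[9] mem=[0,0,0,0]
After op 2 (push 3): stack=[9,3] mem=[0,0,0,0]
After op 3 (RCL M0): stack=[9,3,0] mem=[0,0,0,0]
After op 4 (STO M0): stack=[9,3] mem=[0,0,0,0]
After op 5 (push 18): stack=[9,3,18] mem=[0,0,0,0]
After op 6 (STO M0): stack=[9,3] mem=[18,0,0,0]
After op 7 (pop): stack=[9] mem=[18,0,0,0]
After op 8 (RCL M0): stack=[9,18] mem=[18,0,0,0]
After op 9 (/): stack=[0] mem=[18,0,0,0]
After op 10 (push 5): stack=[0,5] mem=[18,0,0,0]
After op 11 (/): stack=[0] mem=[18,0,0,0]
After op 12 (dup): stack=[0,0] mem=[18,0,0,0]
After op 13 (dup): stack=[0,0,0] mem=[18,0,0,0]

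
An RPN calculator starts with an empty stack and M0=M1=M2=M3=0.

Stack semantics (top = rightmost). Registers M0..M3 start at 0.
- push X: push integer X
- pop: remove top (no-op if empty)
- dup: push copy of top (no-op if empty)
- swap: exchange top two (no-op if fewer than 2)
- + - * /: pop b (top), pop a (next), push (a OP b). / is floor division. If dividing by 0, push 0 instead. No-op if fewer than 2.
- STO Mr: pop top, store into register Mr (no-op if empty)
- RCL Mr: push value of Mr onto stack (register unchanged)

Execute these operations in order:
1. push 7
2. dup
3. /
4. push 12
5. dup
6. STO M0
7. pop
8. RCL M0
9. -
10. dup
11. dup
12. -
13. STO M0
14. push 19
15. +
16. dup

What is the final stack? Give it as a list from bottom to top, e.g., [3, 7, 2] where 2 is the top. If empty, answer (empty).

After op 1 (push 7): stack=[7] mem=[0,0,0,0]
After op 2 (dup): stack=[7,7] mem=[0,0,0,0]
After op 3 (/): stack=[1] mem=[0,0,0,0]
After op 4 (push 12): stack=[1,12] mem=[0,0,0,0]
After op 5 (dup): stack=[1,12,12] mem=[0,0,0,0]
After op 6 (STO M0): stack=[1,12] mem=[12,0,0,0]
After op 7 (pop): stack=[1] mem=[12,0,0,0]
After op 8 (RCL M0): stack=[1,12] mem=[12,0,0,0]
After op 9 (-): stack=[-11] mem=[12,0,0,0]
After op 10 (dup): stack=[-11,-11] mem=[12,0,0,0]
After op 11 (dup): stack=[-11,-11,-11] mem=[12,0,0,0]
After op 12 (-): stack=[-11,0] mem=[12,0,0,0]
After op 13 (STO M0): stack=[-11] mem=[0,0,0,0]
After op 14 (push 19): stack=[-11,19] mem=[0,0,0,0]
After op 15 (+): stack=[8] mem=[0,0,0,0]
After op 16 (dup): stack=[8,8] mem=[0,0,0,0]

Answer: [8, 8]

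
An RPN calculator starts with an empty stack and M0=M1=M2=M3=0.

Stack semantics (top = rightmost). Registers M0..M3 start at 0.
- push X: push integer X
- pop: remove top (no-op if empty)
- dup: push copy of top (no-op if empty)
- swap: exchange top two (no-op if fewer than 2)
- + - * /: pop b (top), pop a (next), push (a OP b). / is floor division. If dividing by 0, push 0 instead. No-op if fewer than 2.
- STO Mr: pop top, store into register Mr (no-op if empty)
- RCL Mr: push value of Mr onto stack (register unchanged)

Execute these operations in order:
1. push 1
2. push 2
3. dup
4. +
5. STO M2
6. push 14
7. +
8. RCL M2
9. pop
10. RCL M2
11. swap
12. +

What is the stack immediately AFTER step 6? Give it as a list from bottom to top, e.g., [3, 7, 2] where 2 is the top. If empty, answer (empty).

After op 1 (push 1): stack=[1] mem=[0,0,0,0]
After op 2 (push 2): stack=[1,2] mem=[0,0,0,0]
After op 3 (dup): stack=[1,2,2] mem=[0,0,0,0]
After op 4 (+): stack=[1,4] mem=[0,0,0,0]
After op 5 (STO M2): stack=[1] mem=[0,0,4,0]
After op 6 (push 14): stack=[1,14] mem=[0,0,4,0]

[1, 14]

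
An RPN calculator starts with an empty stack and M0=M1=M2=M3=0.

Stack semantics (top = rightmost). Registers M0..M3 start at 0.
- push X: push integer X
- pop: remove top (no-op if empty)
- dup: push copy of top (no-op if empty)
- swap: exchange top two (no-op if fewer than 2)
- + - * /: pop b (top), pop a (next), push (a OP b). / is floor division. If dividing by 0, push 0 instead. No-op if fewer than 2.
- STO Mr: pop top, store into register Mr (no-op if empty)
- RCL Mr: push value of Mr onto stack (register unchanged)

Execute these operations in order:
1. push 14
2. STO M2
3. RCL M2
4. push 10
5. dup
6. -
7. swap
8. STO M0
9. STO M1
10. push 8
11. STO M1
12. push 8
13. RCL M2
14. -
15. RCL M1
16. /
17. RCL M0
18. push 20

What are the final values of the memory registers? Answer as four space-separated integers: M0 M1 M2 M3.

Answer: 14 8 14 0

Derivation:
After op 1 (push 14): stack=[14] mem=[0,0,0,0]
After op 2 (STO M2): stack=[empty] mem=[0,0,14,0]
After op 3 (RCL M2): stack=[14] mem=[0,0,14,0]
After op 4 (push 10): stack=[14,10] mem=[0,0,14,0]
After op 5 (dup): stack=[14,10,10] mem=[0,0,14,0]
After op 6 (-): stack=[14,0] mem=[0,0,14,0]
After op 7 (swap): stack=[0,14] mem=[0,0,14,0]
After op 8 (STO M0): stack=[0] mem=[14,0,14,0]
After op 9 (STO M1): stack=[empty] mem=[14,0,14,0]
After op 10 (push 8): stack=[8] mem=[14,0,14,0]
After op 11 (STO M1): stack=[empty] mem=[14,8,14,0]
After op 12 (push 8): stack=[8] mem=[14,8,14,0]
After op 13 (RCL M2): stack=[8,14] mem=[14,8,14,0]
After op 14 (-): stack=[-6] mem=[14,8,14,0]
After op 15 (RCL M1): stack=[-6,8] mem=[14,8,14,0]
After op 16 (/): stack=[-1] mem=[14,8,14,0]
After op 17 (RCL M0): stack=[-1,14] mem=[14,8,14,0]
After op 18 (push 20): stack=[-1,14,20] mem=[14,8,14,0]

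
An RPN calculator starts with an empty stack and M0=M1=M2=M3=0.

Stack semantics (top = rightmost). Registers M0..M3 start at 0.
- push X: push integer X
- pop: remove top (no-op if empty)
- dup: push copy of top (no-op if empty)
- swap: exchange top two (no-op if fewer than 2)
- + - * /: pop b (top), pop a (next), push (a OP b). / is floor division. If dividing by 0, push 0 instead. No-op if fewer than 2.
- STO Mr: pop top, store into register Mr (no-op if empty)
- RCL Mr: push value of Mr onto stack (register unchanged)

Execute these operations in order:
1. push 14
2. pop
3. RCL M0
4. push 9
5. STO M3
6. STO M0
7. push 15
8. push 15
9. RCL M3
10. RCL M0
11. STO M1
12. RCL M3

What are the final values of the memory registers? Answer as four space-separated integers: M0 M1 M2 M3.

After op 1 (push 14): stack=[14] mem=[0,0,0,0]
After op 2 (pop): stack=[empty] mem=[0,0,0,0]
After op 3 (RCL M0): stack=[0] mem=[0,0,0,0]
After op 4 (push 9): stack=[0,9] mem=[0,0,0,0]
After op 5 (STO M3): stack=[0] mem=[0,0,0,9]
After op 6 (STO M0): stack=[empty] mem=[0,0,0,9]
After op 7 (push 15): stack=[15] mem=[0,0,0,9]
After op 8 (push 15): stack=[15,15] mem=[0,0,0,9]
After op 9 (RCL M3): stack=[15,15,9] mem=[0,0,0,9]
After op 10 (RCL M0): stack=[15,15,9,0] mem=[0,0,0,9]
After op 11 (STO M1): stack=[15,15,9] mem=[0,0,0,9]
After op 12 (RCL M3): stack=[15,15,9,9] mem=[0,0,0,9]

Answer: 0 0 0 9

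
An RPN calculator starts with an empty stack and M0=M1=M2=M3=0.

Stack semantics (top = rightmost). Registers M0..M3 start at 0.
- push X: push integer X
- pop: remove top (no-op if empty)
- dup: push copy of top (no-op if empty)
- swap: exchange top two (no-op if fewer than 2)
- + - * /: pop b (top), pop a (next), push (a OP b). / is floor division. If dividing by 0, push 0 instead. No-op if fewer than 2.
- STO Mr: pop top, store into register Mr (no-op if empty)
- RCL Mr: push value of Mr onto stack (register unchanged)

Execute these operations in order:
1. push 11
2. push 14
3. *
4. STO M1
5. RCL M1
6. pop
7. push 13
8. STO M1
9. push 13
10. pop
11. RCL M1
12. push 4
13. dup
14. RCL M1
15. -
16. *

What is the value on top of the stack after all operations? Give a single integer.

Answer: -36

Derivation:
After op 1 (push 11): stack=[11] mem=[0,0,0,0]
After op 2 (push 14): stack=[11,14] mem=[0,0,0,0]
After op 3 (*): stack=[154] mem=[0,0,0,0]
After op 4 (STO M1): stack=[empty] mem=[0,154,0,0]
After op 5 (RCL M1): stack=[154] mem=[0,154,0,0]
After op 6 (pop): stack=[empty] mem=[0,154,0,0]
After op 7 (push 13): stack=[13] mem=[0,154,0,0]
After op 8 (STO M1): stack=[empty] mem=[0,13,0,0]
After op 9 (push 13): stack=[13] mem=[0,13,0,0]
After op 10 (pop): stack=[empty] mem=[0,13,0,0]
After op 11 (RCL M1): stack=[13] mem=[0,13,0,0]
After op 12 (push 4): stack=[13,4] mem=[0,13,0,0]
After op 13 (dup): stack=[13,4,4] mem=[0,13,0,0]
After op 14 (RCL M1): stack=[13,4,4,13] mem=[0,13,0,0]
After op 15 (-): stack=[13,4,-9] mem=[0,13,0,0]
After op 16 (*): stack=[13,-36] mem=[0,13,0,0]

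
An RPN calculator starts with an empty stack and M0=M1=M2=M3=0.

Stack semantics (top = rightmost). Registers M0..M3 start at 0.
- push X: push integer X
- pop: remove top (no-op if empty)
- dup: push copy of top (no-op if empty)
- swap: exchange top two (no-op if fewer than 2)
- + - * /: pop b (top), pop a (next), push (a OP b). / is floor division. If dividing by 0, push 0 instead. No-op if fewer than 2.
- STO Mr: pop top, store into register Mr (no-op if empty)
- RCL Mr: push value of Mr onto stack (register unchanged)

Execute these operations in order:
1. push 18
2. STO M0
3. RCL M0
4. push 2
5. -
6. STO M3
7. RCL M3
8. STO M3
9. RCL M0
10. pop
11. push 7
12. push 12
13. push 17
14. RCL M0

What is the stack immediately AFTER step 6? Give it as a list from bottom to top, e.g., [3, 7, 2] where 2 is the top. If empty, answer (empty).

After op 1 (push 18): stack=[18] mem=[0,0,0,0]
After op 2 (STO M0): stack=[empty] mem=[18,0,0,0]
After op 3 (RCL M0): stack=[18] mem=[18,0,0,0]
After op 4 (push 2): stack=[18,2] mem=[18,0,0,0]
After op 5 (-): stack=[16] mem=[18,0,0,0]
After op 6 (STO M3): stack=[empty] mem=[18,0,0,16]

(empty)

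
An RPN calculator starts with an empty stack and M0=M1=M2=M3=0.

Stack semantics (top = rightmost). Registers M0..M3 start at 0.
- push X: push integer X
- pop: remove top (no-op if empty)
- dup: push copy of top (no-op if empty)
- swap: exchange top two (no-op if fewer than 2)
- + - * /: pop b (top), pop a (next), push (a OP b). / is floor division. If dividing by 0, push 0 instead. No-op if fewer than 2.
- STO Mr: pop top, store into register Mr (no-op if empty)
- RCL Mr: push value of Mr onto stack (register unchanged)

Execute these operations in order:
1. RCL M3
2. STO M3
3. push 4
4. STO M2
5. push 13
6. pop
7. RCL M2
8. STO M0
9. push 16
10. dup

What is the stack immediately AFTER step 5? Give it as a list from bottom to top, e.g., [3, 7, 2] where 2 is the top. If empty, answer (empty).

After op 1 (RCL M3): stack=[0] mem=[0,0,0,0]
After op 2 (STO M3): stack=[empty] mem=[0,0,0,0]
After op 3 (push 4): stack=[4] mem=[0,0,0,0]
After op 4 (STO M2): stack=[empty] mem=[0,0,4,0]
After op 5 (push 13): stack=[13] mem=[0,0,4,0]

[13]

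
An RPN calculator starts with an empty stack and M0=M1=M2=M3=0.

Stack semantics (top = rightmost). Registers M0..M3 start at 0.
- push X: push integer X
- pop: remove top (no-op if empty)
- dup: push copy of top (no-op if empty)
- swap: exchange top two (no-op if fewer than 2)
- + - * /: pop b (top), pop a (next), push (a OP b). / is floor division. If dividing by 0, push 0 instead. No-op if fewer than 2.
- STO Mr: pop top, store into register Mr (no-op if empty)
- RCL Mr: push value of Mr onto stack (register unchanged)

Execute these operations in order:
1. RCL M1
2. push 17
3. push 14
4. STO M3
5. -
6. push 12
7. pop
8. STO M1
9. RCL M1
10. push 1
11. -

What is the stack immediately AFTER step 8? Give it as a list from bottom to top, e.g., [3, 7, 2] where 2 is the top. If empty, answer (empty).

After op 1 (RCL M1): stack=[0] mem=[0,0,0,0]
After op 2 (push 17): stack=[0,17] mem=[0,0,0,0]
After op 3 (push 14): stack=[0,17,14] mem=[0,0,0,0]
After op 4 (STO M3): stack=[0,17] mem=[0,0,0,14]
After op 5 (-): stack=[-17] mem=[0,0,0,14]
After op 6 (push 12): stack=[-17,12] mem=[0,0,0,14]
After op 7 (pop): stack=[-17] mem=[0,0,0,14]
After op 8 (STO M1): stack=[empty] mem=[0,-17,0,14]

(empty)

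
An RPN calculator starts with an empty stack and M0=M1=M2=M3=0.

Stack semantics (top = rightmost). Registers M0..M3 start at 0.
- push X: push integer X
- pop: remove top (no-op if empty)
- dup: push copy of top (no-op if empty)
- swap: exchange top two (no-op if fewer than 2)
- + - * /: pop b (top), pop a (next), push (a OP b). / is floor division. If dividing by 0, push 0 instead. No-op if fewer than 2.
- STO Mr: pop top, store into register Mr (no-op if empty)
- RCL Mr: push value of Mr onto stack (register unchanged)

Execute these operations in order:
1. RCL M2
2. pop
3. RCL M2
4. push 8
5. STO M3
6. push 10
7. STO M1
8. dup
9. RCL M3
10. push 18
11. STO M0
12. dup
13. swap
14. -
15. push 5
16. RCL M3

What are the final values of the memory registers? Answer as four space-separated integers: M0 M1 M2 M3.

Answer: 18 10 0 8

Derivation:
After op 1 (RCL M2): stack=[0] mem=[0,0,0,0]
After op 2 (pop): stack=[empty] mem=[0,0,0,0]
After op 3 (RCL M2): stack=[0] mem=[0,0,0,0]
After op 4 (push 8): stack=[0,8] mem=[0,0,0,0]
After op 5 (STO M3): stack=[0] mem=[0,0,0,8]
After op 6 (push 10): stack=[0,10] mem=[0,0,0,8]
After op 7 (STO M1): stack=[0] mem=[0,10,0,8]
After op 8 (dup): stack=[0,0] mem=[0,10,0,8]
After op 9 (RCL M3): stack=[0,0,8] mem=[0,10,0,8]
After op 10 (push 18): stack=[0,0,8,18] mem=[0,10,0,8]
After op 11 (STO M0): stack=[0,0,8] mem=[18,10,0,8]
After op 12 (dup): stack=[0,0,8,8] mem=[18,10,0,8]
After op 13 (swap): stack=[0,0,8,8] mem=[18,10,0,8]
After op 14 (-): stack=[0,0,0] mem=[18,10,0,8]
After op 15 (push 5): stack=[0,0,0,5] mem=[18,10,0,8]
After op 16 (RCL M3): stack=[0,0,0,5,8] mem=[18,10,0,8]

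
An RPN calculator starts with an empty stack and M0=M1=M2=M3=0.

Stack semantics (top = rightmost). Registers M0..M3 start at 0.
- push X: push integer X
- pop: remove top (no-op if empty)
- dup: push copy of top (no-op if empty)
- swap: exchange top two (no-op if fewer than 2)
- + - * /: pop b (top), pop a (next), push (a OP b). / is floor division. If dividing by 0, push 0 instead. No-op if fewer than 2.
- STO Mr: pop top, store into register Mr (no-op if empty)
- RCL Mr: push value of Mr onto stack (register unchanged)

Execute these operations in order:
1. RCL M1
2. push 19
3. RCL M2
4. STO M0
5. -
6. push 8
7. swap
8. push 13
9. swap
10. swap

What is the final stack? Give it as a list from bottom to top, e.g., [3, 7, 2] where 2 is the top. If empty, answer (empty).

Answer: [8, -19, 13]

Derivation:
After op 1 (RCL M1): stack=[0] mem=[0,0,0,0]
After op 2 (push 19): stack=[0,19] mem=[0,0,0,0]
After op 3 (RCL M2): stack=[0,19,0] mem=[0,0,0,0]
After op 4 (STO M0): stack=[0,19] mem=[0,0,0,0]
After op 5 (-): stack=[-19] mem=[0,0,0,0]
After op 6 (push 8): stack=[-19,8] mem=[0,0,0,0]
After op 7 (swap): stack=[8,-19] mem=[0,0,0,0]
After op 8 (push 13): stack=[8,-19,13] mem=[0,0,0,0]
After op 9 (swap): stack=[8,13,-19] mem=[0,0,0,0]
After op 10 (swap): stack=[8,-19,13] mem=[0,0,0,0]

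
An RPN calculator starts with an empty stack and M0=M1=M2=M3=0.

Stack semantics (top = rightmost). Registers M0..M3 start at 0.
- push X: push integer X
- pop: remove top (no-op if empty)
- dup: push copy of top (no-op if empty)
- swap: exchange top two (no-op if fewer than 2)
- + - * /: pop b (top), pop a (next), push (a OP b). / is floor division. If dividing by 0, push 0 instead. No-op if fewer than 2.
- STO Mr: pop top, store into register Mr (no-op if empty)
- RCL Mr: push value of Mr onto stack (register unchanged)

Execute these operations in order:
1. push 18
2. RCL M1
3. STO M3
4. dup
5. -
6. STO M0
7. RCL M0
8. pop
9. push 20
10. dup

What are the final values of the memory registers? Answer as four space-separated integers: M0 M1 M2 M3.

Answer: 0 0 0 0

Derivation:
After op 1 (push 18): stack=[18] mem=[0,0,0,0]
After op 2 (RCL M1): stack=[18,0] mem=[0,0,0,0]
After op 3 (STO M3): stack=[18] mem=[0,0,0,0]
After op 4 (dup): stack=[18,18] mem=[0,0,0,0]
After op 5 (-): stack=[0] mem=[0,0,0,0]
After op 6 (STO M0): stack=[empty] mem=[0,0,0,0]
After op 7 (RCL M0): stack=[0] mem=[0,0,0,0]
After op 8 (pop): stack=[empty] mem=[0,0,0,0]
After op 9 (push 20): stack=[20] mem=[0,0,0,0]
After op 10 (dup): stack=[20,20] mem=[0,0,0,0]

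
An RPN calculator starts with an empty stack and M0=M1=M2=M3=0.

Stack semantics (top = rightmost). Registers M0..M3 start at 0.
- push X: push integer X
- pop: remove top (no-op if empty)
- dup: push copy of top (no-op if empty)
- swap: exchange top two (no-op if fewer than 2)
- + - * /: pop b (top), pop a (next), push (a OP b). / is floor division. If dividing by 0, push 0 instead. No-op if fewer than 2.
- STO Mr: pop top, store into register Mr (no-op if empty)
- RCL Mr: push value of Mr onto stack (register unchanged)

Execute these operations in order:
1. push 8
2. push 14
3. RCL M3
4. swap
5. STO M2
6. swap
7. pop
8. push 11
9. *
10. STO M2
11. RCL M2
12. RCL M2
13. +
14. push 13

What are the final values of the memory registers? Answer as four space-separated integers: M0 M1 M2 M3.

Answer: 0 0 0 0

Derivation:
After op 1 (push 8): stack=[8] mem=[0,0,0,0]
After op 2 (push 14): stack=[8,14] mem=[0,0,0,0]
After op 3 (RCL M3): stack=[8,14,0] mem=[0,0,0,0]
After op 4 (swap): stack=[8,0,14] mem=[0,0,0,0]
After op 5 (STO M2): stack=[8,0] mem=[0,0,14,0]
After op 6 (swap): stack=[0,8] mem=[0,0,14,0]
After op 7 (pop): stack=[0] mem=[0,0,14,0]
After op 8 (push 11): stack=[0,11] mem=[0,0,14,0]
After op 9 (*): stack=[0] mem=[0,0,14,0]
After op 10 (STO M2): stack=[empty] mem=[0,0,0,0]
After op 11 (RCL M2): stack=[0] mem=[0,0,0,0]
After op 12 (RCL M2): stack=[0,0] mem=[0,0,0,0]
After op 13 (+): stack=[0] mem=[0,0,0,0]
After op 14 (push 13): stack=[0,13] mem=[0,0,0,0]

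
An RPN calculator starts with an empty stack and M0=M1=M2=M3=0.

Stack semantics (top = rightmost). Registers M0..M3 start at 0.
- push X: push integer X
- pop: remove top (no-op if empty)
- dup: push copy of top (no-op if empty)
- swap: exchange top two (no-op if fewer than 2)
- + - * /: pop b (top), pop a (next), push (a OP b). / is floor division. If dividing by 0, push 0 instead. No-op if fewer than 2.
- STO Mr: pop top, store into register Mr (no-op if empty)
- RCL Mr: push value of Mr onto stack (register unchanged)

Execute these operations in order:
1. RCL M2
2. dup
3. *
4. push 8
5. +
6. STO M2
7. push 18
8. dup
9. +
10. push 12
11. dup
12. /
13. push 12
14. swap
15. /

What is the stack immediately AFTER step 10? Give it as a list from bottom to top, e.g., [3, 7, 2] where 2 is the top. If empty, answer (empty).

After op 1 (RCL M2): stack=[0] mem=[0,0,0,0]
After op 2 (dup): stack=[0,0] mem=[0,0,0,0]
After op 3 (*): stack=[0] mem=[0,0,0,0]
After op 4 (push 8): stack=[0,8] mem=[0,0,0,0]
After op 5 (+): stack=[8] mem=[0,0,0,0]
After op 6 (STO M2): stack=[empty] mem=[0,0,8,0]
After op 7 (push 18): stack=[18] mem=[0,0,8,0]
After op 8 (dup): stack=[18,18] mem=[0,0,8,0]
After op 9 (+): stack=[36] mem=[0,0,8,0]
After op 10 (push 12): stack=[36,12] mem=[0,0,8,0]

[36, 12]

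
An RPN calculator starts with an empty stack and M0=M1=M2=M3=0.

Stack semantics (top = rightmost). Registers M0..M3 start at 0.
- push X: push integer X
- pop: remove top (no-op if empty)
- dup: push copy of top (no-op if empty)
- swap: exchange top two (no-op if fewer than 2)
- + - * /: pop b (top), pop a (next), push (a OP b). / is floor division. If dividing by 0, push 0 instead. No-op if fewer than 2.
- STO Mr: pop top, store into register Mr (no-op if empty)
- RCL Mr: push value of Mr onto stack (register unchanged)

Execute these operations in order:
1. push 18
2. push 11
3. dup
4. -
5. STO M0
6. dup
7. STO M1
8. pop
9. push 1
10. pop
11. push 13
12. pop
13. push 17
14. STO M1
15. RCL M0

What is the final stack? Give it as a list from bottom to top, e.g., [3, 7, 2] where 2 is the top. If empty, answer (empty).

After op 1 (push 18): stack=[18] mem=[0,0,0,0]
After op 2 (push 11): stack=[18,11] mem=[0,0,0,0]
After op 3 (dup): stack=[18,11,11] mem=[0,0,0,0]
After op 4 (-): stack=[18,0] mem=[0,0,0,0]
After op 5 (STO M0): stack=[18] mem=[0,0,0,0]
After op 6 (dup): stack=[18,18] mem=[0,0,0,0]
After op 7 (STO M1): stack=[18] mem=[0,18,0,0]
After op 8 (pop): stack=[empty] mem=[0,18,0,0]
After op 9 (push 1): stack=[1] mem=[0,18,0,0]
After op 10 (pop): stack=[empty] mem=[0,18,0,0]
After op 11 (push 13): stack=[13] mem=[0,18,0,0]
After op 12 (pop): stack=[empty] mem=[0,18,0,0]
After op 13 (push 17): stack=[17] mem=[0,18,0,0]
After op 14 (STO M1): stack=[empty] mem=[0,17,0,0]
After op 15 (RCL M0): stack=[0] mem=[0,17,0,0]

Answer: [0]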